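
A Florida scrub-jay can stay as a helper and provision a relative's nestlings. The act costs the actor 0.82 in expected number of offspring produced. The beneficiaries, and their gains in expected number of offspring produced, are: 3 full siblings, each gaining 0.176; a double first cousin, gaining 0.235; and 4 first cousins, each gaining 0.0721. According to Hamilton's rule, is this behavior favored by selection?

Hamilton's rule: the trait is favored when the sum of r·B over every recipient exceeds the actor's cost C.
r to a full sibling = 1/2 (full sibs share both parents — two paths of length 2: r = 2·(1/2)^2 = 1/2).
r to a double first cousin = 0.25 (double first cousins share both grandparent pairs — four paths of length 4: r = 4·(1/2)^4 = 1/4).
r to a first cousin = 1/8 (first cousins share one grandparent pair — two paths of length 4: r = 2·(1/2)^4 = 1/8).
Summing one r·B term per recipient: 3·0.5·0.176 + 1·0.25·0.235 + 4·0.125·0.0721 = 0.3588.
0.3588 < 0.82: the indirect benefit is less than the cost.

No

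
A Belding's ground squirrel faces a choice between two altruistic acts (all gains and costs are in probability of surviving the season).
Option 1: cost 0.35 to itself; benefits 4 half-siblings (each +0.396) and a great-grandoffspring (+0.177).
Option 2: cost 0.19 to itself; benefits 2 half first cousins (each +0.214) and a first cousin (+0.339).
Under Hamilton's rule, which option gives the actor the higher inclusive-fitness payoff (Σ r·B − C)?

Option 1: r to a half-sibling = 0.25.
Option 1: r to a great-grandoffspring = 0.125.
Option 1: Σ r·B − C = (4·0.25·0.396 + 1·0.125·0.177) − 0.35 = 0.068125.
Option 2: r to a half first cousin = 0.0625.
Option 2: r to a first cousin = 0.125.
Option 2: Σ r·B − C = (2·0.0625·0.214 + 1·0.125·0.339) − 0.19 = -0.120875.
Option 1 has the higher net inclusive-fitness payoff.

Option 1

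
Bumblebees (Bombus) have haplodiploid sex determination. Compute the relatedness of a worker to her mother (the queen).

0.5

One meiotic link between diploid queen and diploid daughter: r = 1/2.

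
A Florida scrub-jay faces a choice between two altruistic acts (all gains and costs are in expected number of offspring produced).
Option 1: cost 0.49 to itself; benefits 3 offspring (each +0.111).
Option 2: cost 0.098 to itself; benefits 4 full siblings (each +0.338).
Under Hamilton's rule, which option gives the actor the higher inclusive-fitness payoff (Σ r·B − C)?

Option 1: r to an offspring = 0.5.
Option 1: Σ r·B − C = (3·0.5·0.111) − 0.49 = -0.3235.
Option 2: r to a full sibling = 0.5.
Option 2: Σ r·B − C = (4·0.5·0.338) − 0.098 = 0.578.
Option 2 has the higher net inclusive-fitness payoff.

Option 2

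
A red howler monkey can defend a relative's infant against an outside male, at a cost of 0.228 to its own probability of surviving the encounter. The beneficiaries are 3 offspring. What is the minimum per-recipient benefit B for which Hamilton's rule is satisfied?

r to an offspring = 0.5 (one parent–offspring link: r = (1/2)^1 = 1/2).
Hamilton's rule with n recipients of equal r: n·r·B > C, so B > C/(n·r) = 0.228/(3·0.5) = 0.152.

0.152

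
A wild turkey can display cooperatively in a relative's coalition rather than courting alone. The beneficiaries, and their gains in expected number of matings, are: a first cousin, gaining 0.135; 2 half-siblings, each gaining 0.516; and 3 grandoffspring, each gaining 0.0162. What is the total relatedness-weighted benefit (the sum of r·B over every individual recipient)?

r to a first cousin = 1/8 (first cousins share one grandparent pair — two paths of length 4: r = 2·(1/2)^4 = 1/8).
r to a half-sibling = 0.25 (half-sibs share one parent — one path of length 2: r = (1/2)^2 = 1/4).
r to a grandoffspring = 0.25 (two parent–offspring links: r = (1/2)^2 = 1/4).
Summing one r·B term per recipient: 1·0.125·0.135 + 2·0.25·0.516 + 3·0.25·0.0162 = 0.287025.

0.287025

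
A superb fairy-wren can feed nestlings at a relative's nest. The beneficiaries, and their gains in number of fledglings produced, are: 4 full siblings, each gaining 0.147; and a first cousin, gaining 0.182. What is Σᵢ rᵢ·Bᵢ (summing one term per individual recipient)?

r to a full sibling = 0.5 (full sibs share both parents — two paths of length 2: r = 2·(1/2)^2 = 1/2).
r to a first cousin = 1/8 (first cousins share one grandparent pair — two paths of length 4: r = 2·(1/2)^4 = 1/8).
Summing one r·B term per recipient: 4·0.5·0.147 + 1·0.125·0.182 = 0.31675.

0.31675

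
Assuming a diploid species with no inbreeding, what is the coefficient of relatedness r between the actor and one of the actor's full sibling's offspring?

Each parent–offspring link contributes a factor of 1/2, and independent paths through distinct common ancestors add.
Full aunt/uncle↔niece/nephew: two paths of length 3 through the shared grandparent pair: r = 2·(1/2)^3 = 1/4.

0.25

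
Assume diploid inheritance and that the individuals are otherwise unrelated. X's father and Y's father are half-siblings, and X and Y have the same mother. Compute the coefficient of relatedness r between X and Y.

Wright's path rule: contributions from independent ancestry routes add.
X and Y are related in two ways: half first cousins through their fathers (r = 1/16) and half-sibs through their shared mother (r = 1/4).
r = 1/16 + 1/4 = 5/16 = 0.3125.

0.3125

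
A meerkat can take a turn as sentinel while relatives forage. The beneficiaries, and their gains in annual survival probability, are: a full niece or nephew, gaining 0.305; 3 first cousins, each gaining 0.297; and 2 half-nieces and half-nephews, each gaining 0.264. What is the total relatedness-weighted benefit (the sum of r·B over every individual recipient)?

r to a full niece or nephew = 0.25 (full aunt/uncle↔niece/nephew: two paths of length 3 through the shared grandparent pair: r = 2·(1/2)^3 = 1/4).
r to a first cousin = 1/8 (first cousins share one grandparent pair — two paths of length 4: r = 2·(1/2)^4 = 1/8).
r to a half-niece or half-nephew = 1/8 (half-aunt/uncle↔niece/nephew: one path of length 3: r = (1/2)^3 = 1/8).
Summing one r·B term per recipient: 1·0.25·0.305 + 3·0.125·0.297 + 2·0.125·0.264 = 0.253625.

0.253625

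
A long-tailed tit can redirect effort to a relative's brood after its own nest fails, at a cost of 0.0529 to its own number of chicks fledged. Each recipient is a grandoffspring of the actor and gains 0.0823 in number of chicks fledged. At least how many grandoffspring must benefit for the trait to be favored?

3

r to a grandoffspring = 1/4 (two parent–offspring links: r = (1/2)^2 = 1/4).
Hamilton's rule: n·r·B > C  ⇒  n > C/(r·B) = 0.0529/(0.25·0.0823) = 2.571.
The smallest integer exceeding 2.571 is 3.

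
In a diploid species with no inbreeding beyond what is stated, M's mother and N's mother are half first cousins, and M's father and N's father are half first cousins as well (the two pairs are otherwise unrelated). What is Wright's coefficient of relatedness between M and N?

Independent pedigree routes through distinct common ancestors add.
M and N are related in two ways: half second cousins through their mothers (r = 1/64) and half second cousins through their fathers (r = 1/64).
r = 1/64 + 1/64 = 0.03125.

0.03125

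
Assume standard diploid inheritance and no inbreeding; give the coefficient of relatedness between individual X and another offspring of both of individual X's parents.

0.5

Each parent–offspring link contributes a factor of 1/2, and independent paths through distinct common ancestors add.
Full sibs share both parents — two paths of length 2: r = 2·(1/2)^2 = 1/2.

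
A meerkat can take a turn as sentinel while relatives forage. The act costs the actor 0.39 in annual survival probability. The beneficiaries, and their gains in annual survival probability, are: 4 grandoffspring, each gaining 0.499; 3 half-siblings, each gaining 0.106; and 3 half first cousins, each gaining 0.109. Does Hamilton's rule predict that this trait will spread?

Hamilton's rule: the trait is favored when the sum of r·B over every recipient exceeds the actor's cost C.
r to a grandoffspring = 0.25 (two parent–offspring links: r = (1/2)^2 = 1/4).
r to a half-sibling = 0.25 (half-sibs share one parent — one path of length 2: r = (1/2)^2 = 1/4).
r to a half first cousin = 1/16 (half first cousins share one grandparent — one path of length 4: r = (1/2)^4 = 1/16).
Summing one r·B term per recipient: 4·0.25·0.499 + 3·0.25·0.106 + 3·0.0625·0.109 = 0.5989375.
0.5989375 > 0.39: the indirect benefit exceeds the cost.

Yes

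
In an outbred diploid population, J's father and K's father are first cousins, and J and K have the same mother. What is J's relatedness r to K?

Relatedness sums over independent paths through distinct common ancestors.
J and K are related in two ways: second cousins through their fathers (r = 1/32) and half-sibs through their shared mother (r = 1/4).
r = 1/32 + 1/4 = 0.28125.

0.28125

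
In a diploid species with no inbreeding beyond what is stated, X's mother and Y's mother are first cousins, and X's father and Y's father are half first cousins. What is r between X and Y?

Wright's path rule: contributions from independent ancestry routes add.
X and Y are related in two ways: second cousins through their mothers (r = 1/32) and half second cousins through their fathers (r = 1/64).
r = 1/32 + 1/64 = 0.046875.

0.046875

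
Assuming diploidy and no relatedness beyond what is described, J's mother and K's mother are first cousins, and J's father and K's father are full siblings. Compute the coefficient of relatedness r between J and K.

Relatedness sums over independent paths through distinct common ancestors.
J and K are related in two ways: second cousins through their mothers (r = 1/32) and first cousins through their fathers (r = 1/8).
r = 1/32 + 1/8 = 0.15625.

0.15625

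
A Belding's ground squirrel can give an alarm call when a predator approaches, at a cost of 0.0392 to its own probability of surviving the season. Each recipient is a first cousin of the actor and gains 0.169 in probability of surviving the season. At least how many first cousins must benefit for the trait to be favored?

2

r to a first cousin = 1/8 (first cousins share one grandparent pair — two paths of length 4: r = 2·(1/2)^4 = 1/8).
Hamilton's rule: n·r·B > C  ⇒  n > C/(r·B) = 0.0392/(0.125·0.169) = 1.856.
The smallest integer exceeding 1.856 is 2.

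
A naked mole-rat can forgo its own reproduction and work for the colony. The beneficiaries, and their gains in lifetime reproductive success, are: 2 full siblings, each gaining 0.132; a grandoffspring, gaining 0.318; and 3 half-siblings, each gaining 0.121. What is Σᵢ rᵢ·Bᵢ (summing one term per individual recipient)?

r to a full sibling = 1/2 (full sibs share both parents — two paths of length 2: r = 2·(1/2)^2 = 1/2).
r to a grandoffspring = 1/4 (two parent–offspring links: r = (1/2)^2 = 1/4).
r to a half-sibling = 0.25 (half-sibs share one parent — one path of length 2: r = (1/2)^2 = 1/4).
Summing one r·B term per recipient: 2·0.5·0.132 + 1·0.25·0.318 + 3·0.25·0.121 = 0.30225.

0.30225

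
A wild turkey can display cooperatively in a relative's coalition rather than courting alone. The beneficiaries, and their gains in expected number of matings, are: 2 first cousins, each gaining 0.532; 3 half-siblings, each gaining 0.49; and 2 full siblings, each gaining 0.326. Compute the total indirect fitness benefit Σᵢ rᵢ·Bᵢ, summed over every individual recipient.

r to a first cousin = 0.125 (first cousins share one grandparent pair — two paths of length 4: r = 2·(1/2)^4 = 1/8).
r to a half-sibling = 0.25 (half-sibs share one parent — one path of length 2: r = (1/2)^2 = 1/4).
r to a full sibling = 0.5 (full sibs share both parents — two paths of length 2: r = 2·(1/2)^2 = 1/2).
Summing one r·B term per recipient: 2·0.125·0.532 + 3·0.25·0.49 + 2·0.5·0.326 = 0.8265.

0.8265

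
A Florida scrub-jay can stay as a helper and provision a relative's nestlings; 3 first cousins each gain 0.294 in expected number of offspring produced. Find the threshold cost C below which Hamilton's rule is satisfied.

r to a first cousin = 1/8 (first cousins share one grandparent pair — two paths of length 4: r = 2·(1/2)^4 = 1/8).
Hamilton's rule: n·r·B > C, so the trait is favored while C < n·r·B = 3·0.125·0.294 = 0.11025.

0.11025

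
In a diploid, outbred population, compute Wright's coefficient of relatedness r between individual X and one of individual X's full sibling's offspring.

Each parent–offspring link contributes a factor of 1/2, and independent paths through distinct common ancestors add.
Full aunt/uncle↔niece/nephew: two paths of length 3 through the shared grandparent pair: r = 2·(1/2)^3 = 1/4.

0.25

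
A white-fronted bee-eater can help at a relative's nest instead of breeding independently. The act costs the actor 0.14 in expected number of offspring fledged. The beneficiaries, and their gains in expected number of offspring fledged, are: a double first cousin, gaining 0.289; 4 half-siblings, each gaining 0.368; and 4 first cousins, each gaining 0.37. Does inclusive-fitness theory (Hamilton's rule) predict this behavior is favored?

Yes

Hamilton's rule: the trait is favored when the sum of r·B over every recipient exceeds the actor's cost C.
r to a double first cousin = 1/4 (double first cousins share both grandparent pairs — four paths of length 4: r = 4·(1/2)^4 = 1/4).
r to a half-sibling = 0.25 (half-sibs share one parent — one path of length 2: r = (1/2)^2 = 1/4).
r to a first cousin = 0.125 (first cousins share one grandparent pair — two paths of length 4: r = 2·(1/2)^4 = 1/8).
Summing one r·B term per recipient: 1·0.25·0.289 + 4·0.25·0.368 + 4·0.125·0.37 = 0.62525.
0.62525 > 0.14: the indirect benefit exceeds the cost.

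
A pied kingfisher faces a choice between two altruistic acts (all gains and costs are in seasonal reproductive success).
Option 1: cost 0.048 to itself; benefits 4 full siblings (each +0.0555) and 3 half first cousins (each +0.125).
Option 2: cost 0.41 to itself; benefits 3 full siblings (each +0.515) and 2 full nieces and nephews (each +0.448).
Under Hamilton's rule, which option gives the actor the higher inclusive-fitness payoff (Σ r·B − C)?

Option 1: r to a full sibling = 0.5.
Option 1: r to a half first cousin = 0.0625.
Option 1: Σ r·B − C = (4·0.5·0.0555 + 3·0.0625·0.125) − 0.048 = 0.0864375.
Option 2: r to a full sibling = 0.5.
Option 2: r to a full niece or nephew = 0.25.
Option 2: Σ r·B − C = (3·0.5·0.515 + 2·0.25·0.448) − 0.41 = 0.5865.
Option 2 has the higher net inclusive-fitness payoff.

Option 2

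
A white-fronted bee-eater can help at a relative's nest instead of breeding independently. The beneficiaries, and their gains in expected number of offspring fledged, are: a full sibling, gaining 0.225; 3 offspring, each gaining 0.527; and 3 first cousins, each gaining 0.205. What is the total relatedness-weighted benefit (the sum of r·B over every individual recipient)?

r to a full sibling = 0.5 (full sibs share both parents — two paths of length 2: r = 2·(1/2)^2 = 1/2).
r to an offspring = 0.5 (one parent–offspring link: r = (1/2)^1 = 1/2).
r to a first cousin = 1/8 (first cousins share one grandparent pair — two paths of length 4: r = 2·(1/2)^4 = 1/8).
Summing one r·B term per recipient: 1·0.5·0.225 + 3·0.5·0.527 + 3·0.125·0.205 = 0.979875.

0.979875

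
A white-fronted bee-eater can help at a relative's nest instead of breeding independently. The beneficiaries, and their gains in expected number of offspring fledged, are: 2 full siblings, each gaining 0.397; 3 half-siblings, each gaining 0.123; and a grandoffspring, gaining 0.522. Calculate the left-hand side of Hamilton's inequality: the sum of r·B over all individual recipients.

r to a full sibling = 1/2 (full sibs share both parents — two paths of length 2: r = 2·(1/2)^2 = 1/2).
r to a half-sibling = 1/4 (half-sibs share one parent — one path of length 2: r = (1/2)^2 = 1/4).
r to a grandoffspring = 1/4 (two parent–offspring links: r = (1/2)^2 = 1/4).
Summing one r·B term per recipient: 2·0.5·0.397 + 3·0.25·0.123 + 1·0.25·0.522 = 0.61975.

0.61975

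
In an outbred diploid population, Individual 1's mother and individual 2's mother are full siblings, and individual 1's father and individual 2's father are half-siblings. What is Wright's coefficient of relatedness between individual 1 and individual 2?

0.1875

With two independent routes of shared ancestry, r is the sum of the two contributions.
Individual 1 and individual 2 are related in two ways: first cousins through their mothers (r = 1/8) and half first cousins through their fathers (r = 1/16).
r = 1/8 + 1/16 = 3/16 = 0.1875.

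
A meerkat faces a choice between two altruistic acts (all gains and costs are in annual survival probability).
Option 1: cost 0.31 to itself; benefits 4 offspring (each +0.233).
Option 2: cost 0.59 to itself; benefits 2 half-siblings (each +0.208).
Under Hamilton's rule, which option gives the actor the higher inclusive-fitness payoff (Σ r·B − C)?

Option 1

Option 1: r to an offspring = 0.5.
Option 1: Σ r·B − C = (4·0.5·0.233) − 0.31 = 0.156.
Option 2: r to a half-sibling = 0.25.
Option 2: Σ r·B − C = (2·0.25·0.208) − 0.59 = -0.486.
Option 1 has the higher net inclusive-fitness payoff.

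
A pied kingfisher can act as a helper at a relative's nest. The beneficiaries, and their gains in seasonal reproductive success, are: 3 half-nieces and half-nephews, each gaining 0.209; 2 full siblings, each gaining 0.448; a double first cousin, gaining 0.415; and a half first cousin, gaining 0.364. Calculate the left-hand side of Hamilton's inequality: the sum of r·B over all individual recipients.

r to a half-niece or half-nephew = 0.125 (half-aunt/uncle↔niece/nephew: one path of length 3: r = (1/2)^3 = 1/8).
r to a full sibling = 0.5 (full sibs share both parents — two paths of length 2: r = 2·(1/2)^2 = 1/2).
r to a double first cousin = 0.25 (double first cousins share both grandparent pairs — four paths of length 4: r = 4·(1/2)^4 = 1/4).
r to a half first cousin = 0.0625 (half first cousins share one grandparent — one path of length 4: r = (1/2)^4 = 1/16).
Summing one r·B term per recipient: 3·0.125·0.209 + 2·0.5·0.448 + 1·0.25·0.415 + 1·0.0625·0.364 = 0.652875.

0.652875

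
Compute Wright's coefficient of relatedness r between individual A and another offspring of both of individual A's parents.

0.5

Each parent–offspring link contributes a factor of 1/2, and independent paths through distinct common ancestors add.
Full sibs share both parents — two paths of length 2: r = 2·(1/2)^2 = 1/2.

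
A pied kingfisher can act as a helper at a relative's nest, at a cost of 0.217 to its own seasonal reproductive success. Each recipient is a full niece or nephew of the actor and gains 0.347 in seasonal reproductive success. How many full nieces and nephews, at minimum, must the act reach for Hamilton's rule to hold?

3

r to a full niece or nephew = 1/4 (full aunt/uncle↔niece/nephew: two paths of length 3 through the shared grandparent pair: r = 2·(1/2)^3 = 1/4).
Hamilton's rule: n·r·B > C  ⇒  n > C/(r·B) = 0.217/(0.25·0.347) = 2.501.
The smallest integer exceeding 2.501 is 3.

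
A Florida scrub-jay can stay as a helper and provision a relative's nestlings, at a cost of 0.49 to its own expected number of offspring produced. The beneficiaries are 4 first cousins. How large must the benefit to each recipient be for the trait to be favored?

r to a first cousin = 0.125 (first cousins share one grandparent pair — two paths of length 4: r = 2·(1/2)^4 = 1/8).
Hamilton's rule with n recipients of equal r: n·r·B > C, so B > C/(n·r) = 0.49/(4·0.125) = 0.98.

0.98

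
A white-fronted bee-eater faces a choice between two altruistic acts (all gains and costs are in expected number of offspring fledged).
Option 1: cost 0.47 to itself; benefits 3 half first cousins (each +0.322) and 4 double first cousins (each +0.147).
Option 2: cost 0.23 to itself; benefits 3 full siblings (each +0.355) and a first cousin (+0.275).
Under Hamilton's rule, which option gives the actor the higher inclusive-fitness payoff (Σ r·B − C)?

Option 2

Option 1: r to a half first cousin = 0.0625.
Option 1: r to a double first cousin = 0.25.
Option 1: Σ r·B − C = (3·0.0625·0.322 + 4·0.25·0.147) − 0.47 = -0.262625.
Option 2: r to a full sibling = 0.5.
Option 2: r to a first cousin = 0.125.
Option 2: Σ r·B − C = (3·0.5·0.355 + 1·0.125·0.275) − 0.23 = 0.336875.
Option 2 has the higher net inclusive-fitness payoff.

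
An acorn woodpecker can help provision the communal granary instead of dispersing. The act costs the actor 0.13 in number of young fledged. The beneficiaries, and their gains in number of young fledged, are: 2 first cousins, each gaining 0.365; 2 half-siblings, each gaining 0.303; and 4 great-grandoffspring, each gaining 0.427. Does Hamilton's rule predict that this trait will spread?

Hamilton's rule: the trait is favored when the sum of r·B over every recipient exceeds the actor's cost C.
r to a first cousin = 0.125 (first cousins share one grandparent pair — two paths of length 4: r = 2·(1/2)^4 = 1/8).
r to a half-sibling = 1/4 (half-sibs share one parent — one path of length 2: r = (1/2)^2 = 1/4).
r to a great-grandoffspring = 0.125 (three parent–offspring links: r = (1/2)^3 = 1/8).
Summing one r·B term per recipient: 2·0.125·0.365 + 2·0.25·0.303 + 4·0.125·0.427 = 0.45625.
0.45625 > 0.13: the indirect benefit exceeds the cost.

Yes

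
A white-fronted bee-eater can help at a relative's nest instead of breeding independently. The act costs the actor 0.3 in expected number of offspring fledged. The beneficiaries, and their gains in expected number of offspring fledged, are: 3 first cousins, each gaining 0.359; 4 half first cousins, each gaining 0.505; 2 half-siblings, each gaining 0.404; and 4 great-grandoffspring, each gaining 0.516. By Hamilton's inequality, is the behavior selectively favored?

Hamilton's rule: the trait is favored when the sum of r·B over every recipient exceeds the actor's cost C.
r to a first cousin = 1/8 (first cousins share one grandparent pair — two paths of length 4: r = 2·(1/2)^4 = 1/8).
r to a half first cousin = 1/16 (half first cousins share one grandparent — one path of length 4: r = (1/2)^4 = 1/16).
r to a half-sibling = 0.25 (half-sibs share one parent — one path of length 2: r = (1/2)^2 = 1/4).
r to a great-grandoffspring = 0.125 (three parent–offspring links: r = (1/2)^3 = 1/8).
Summing one r·B term per recipient: 3·0.125·0.359 + 4·0.0625·0.505 + 2·0.25·0.404 + 4·0.125·0.516 = 0.720875.
0.720875 > 0.3: the indirect benefit exceeds the cost.

Yes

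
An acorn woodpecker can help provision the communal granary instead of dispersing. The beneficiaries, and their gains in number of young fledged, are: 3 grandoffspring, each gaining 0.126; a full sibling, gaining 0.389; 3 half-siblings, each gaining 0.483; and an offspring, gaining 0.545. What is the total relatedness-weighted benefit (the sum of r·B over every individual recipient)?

r to a grandoffspring = 0.25 (two parent–offspring links: r = (1/2)^2 = 1/4).
r to a full sibling = 1/2 (full sibs share both parents — two paths of length 2: r = 2·(1/2)^2 = 1/2).
r to a half-sibling = 0.25 (half-sibs share one parent — one path of length 2: r = (1/2)^2 = 1/4).
r to an offspring = 1/2 (one parent–offspring link: r = (1/2)^1 = 1/2).
Summing one r·B term per recipient: 3·0.25·0.126 + 1·0.5·0.389 + 3·0.25·0.483 + 1·0.5·0.545 = 0.92375.

0.92375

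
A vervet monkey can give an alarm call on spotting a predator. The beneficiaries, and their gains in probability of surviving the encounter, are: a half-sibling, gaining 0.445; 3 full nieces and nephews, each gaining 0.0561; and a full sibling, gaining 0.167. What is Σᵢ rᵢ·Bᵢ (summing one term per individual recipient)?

r to a half-sibling = 0.25 (half-sibs share one parent — one path of length 2: r = (1/2)^2 = 1/4).
r to a full niece or nephew = 0.25 (full aunt/uncle↔niece/nephew: two paths of length 3 through the shared grandparent pair: r = 2·(1/2)^3 = 1/4).
r to a full sibling = 0.5 (full sibs share both parents — two paths of length 2: r = 2·(1/2)^2 = 1/2).
Summing one r·B term per recipient: 1·0.25·0.445 + 3·0.25·0.0561 + 1·0.5·0.167 = 0.236825.

0.236825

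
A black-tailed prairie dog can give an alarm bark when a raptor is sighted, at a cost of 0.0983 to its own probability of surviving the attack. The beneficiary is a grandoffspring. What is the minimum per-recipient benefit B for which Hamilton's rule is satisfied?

r to a grandoffspring = 0.25 (two parent–offspring links: r = (1/2)^2 = 1/4).
Hamilton's rule with n recipients of equal r: n·r·B > C, so B > C/(n·r) = 0.0983/(1·0.25) = 0.3932.

0.3932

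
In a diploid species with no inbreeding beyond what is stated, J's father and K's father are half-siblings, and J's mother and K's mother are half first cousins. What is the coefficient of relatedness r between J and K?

0.078125

Independent pedigree routes through distinct common ancestors add.
J and K are related in two ways: half first cousins through their fathers (r = 1/16) and half second cousins through their mothers (r = 1/64).
r = 1/16 + 1/64 = 0.078125.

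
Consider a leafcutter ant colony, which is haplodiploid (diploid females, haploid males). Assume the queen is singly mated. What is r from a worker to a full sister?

0.75

Haplodiploid full sisters inherit their father's entire haploid genome identically (contributing 1/2) and on average half of their mother's contribution (1/2 · 1/2 = 1/4); r = 1/2 + 1/4 = 3/4.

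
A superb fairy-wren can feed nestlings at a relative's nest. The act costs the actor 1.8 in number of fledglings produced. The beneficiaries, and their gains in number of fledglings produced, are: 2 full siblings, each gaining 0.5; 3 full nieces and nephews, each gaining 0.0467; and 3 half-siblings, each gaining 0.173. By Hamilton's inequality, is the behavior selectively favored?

No

Hamilton's rule: the trait is favored when the sum of r·B over every recipient exceeds the actor's cost C.
r to a full sibling = 1/2 (full sibs share both parents — two paths of length 2: r = 2·(1/2)^2 = 1/2).
r to a full niece or nephew = 1/4 (full aunt/uncle↔niece/nephew: two paths of length 3 through the shared grandparent pair: r = 2·(1/2)^3 = 1/4).
r to a half-sibling = 1/4 (half-sibs share one parent — one path of length 2: r = (1/2)^2 = 1/4).
Summing one r·B term per recipient: 2·0.5·0.5 + 3·0.25·0.0467 + 3·0.25·0.173 = 0.664775.
0.664775 < 1.8: the indirect benefit is less than the cost.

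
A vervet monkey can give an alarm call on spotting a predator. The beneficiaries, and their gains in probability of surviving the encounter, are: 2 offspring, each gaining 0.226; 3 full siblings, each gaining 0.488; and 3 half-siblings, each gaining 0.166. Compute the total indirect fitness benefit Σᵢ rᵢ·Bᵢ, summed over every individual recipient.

r to an offspring = 1/2 (one parent–offspring link: r = (1/2)^1 = 1/2).
r to a full sibling = 0.5 (full sibs share both parents — two paths of length 2: r = 2·(1/2)^2 = 1/2).
r to a half-sibling = 1/4 (half-sibs share one parent — one path of length 2: r = (1/2)^2 = 1/4).
Summing one r·B term per recipient: 2·0.5·0.226 + 3·0.5·0.488 + 3·0.25·0.166 = 1.0825.

1.0825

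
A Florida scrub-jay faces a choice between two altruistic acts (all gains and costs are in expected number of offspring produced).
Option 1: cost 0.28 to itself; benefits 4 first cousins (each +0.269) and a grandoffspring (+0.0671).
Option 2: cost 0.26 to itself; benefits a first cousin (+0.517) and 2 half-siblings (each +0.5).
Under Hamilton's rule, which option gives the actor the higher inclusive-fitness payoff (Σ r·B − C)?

Option 1: r to a first cousin = 0.125.
Option 1: r to a grandoffspring = 0.25.
Option 1: Σ r·B − C = (4·0.125·0.269 + 1·0.25·0.0671) − 0.28 = -0.128725.
Option 2: r to a first cousin = 0.125.
Option 2: r to a half-sibling = 0.25.
Option 2: Σ r·B − C = (1·0.125·0.517 + 2·0.25·0.5) − 0.26 = 0.054625.
Option 2 has the higher net inclusive-fitness payoff.

Option 2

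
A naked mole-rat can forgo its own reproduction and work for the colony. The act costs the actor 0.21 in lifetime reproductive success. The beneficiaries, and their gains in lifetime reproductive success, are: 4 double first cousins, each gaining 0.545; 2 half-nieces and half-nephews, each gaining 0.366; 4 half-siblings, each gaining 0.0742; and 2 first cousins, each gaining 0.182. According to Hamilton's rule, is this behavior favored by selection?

Yes

Hamilton's rule: the trait is favored when the sum of r·B over every recipient exceeds the actor's cost C.
r to a double first cousin = 1/4 (double first cousins share both grandparent pairs — four paths of length 4: r = 4·(1/2)^4 = 1/4).
r to a half-niece or half-nephew = 0.125 (half-aunt/uncle↔niece/nephew: one path of length 3: r = (1/2)^3 = 1/8).
r to a half-sibling = 0.25 (half-sibs share one parent — one path of length 2: r = (1/2)^2 = 1/4).
r to a first cousin = 1/8 (first cousins share one grandparent pair — two paths of length 4: r = 2·(1/2)^4 = 1/8).
Summing one r·B term per recipient: 4·0.25·0.545 + 2·0.125·0.366 + 4·0.25·0.0742 + 2·0.125·0.182 = 0.7562.
0.7562 > 0.21: the indirect benefit exceeds the cost.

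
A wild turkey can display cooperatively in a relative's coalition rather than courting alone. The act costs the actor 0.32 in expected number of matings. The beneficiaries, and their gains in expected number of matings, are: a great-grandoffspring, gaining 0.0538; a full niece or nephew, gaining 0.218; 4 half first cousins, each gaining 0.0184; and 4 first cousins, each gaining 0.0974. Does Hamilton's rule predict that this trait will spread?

Hamilton's rule: the trait is favored when the sum of r·B over every recipient exceeds the actor's cost C.
r to a great-grandoffspring = 1/8 (three parent–offspring links: r = (1/2)^3 = 1/8).
r to a full niece or nephew = 0.25 (full aunt/uncle↔niece/nephew: two paths of length 3 through the shared grandparent pair: r = 2·(1/2)^3 = 1/4).
r to a half first cousin = 1/16 (half first cousins share one grandparent — one path of length 4: r = (1/2)^4 = 1/16).
r to a first cousin = 0.125 (first cousins share one grandparent pair — two paths of length 4: r = 2·(1/2)^4 = 1/8).
Summing one r·B term per recipient: 1·0.125·0.0538 + 1·0.25·0.218 + 4·0.0625·0.0184 + 4·0.125·0.0974 = 0.114525.
0.114525 < 0.32: the indirect benefit is less than the cost.

No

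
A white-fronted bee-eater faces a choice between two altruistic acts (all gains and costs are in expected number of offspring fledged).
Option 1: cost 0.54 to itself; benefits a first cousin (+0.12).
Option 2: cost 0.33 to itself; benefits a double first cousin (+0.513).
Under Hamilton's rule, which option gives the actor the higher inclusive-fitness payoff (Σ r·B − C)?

Option 2

Option 1: r to a first cousin = 0.125.
Option 1: Σ r·B − C = (1·0.125·0.12) − 0.54 = -0.525.
Option 2: r to a double first cousin = 0.25.
Option 2: Σ r·B − C = (1·0.25·0.513) − 0.33 = -0.20175.
Option 2 has the higher net inclusive-fitness payoff.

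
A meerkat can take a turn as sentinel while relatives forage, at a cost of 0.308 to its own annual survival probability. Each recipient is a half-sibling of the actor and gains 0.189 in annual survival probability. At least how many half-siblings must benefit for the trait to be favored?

r to a half-sibling = 1/4 (half-sibs share one parent — one path of length 2: r = (1/2)^2 = 1/4).
Hamilton's rule: n·r·B > C  ⇒  n > C/(r·B) = 0.308/(0.25·0.189) = 6.519.
The smallest integer exceeding 6.519 is 7.

7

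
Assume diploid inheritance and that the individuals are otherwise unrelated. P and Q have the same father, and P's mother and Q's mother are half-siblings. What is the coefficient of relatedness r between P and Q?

Wright's path rule: contributions from independent ancestry routes add.
P and Q are related in two ways: half-sibs through their shared father (r = 1/4) and half first cousins through their mothers (r = 1/16).
r = 1/4 + 1/16 = 5/16 = 0.3125.

0.3125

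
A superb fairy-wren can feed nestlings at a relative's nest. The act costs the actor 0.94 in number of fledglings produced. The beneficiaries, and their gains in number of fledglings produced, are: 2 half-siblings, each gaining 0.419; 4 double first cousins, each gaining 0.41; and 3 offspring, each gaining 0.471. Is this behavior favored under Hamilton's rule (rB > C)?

Hamilton's rule: the trait is favored when the sum of r·B over every recipient exceeds the actor's cost C.
r to a half-sibling = 1/4 (half-sibs share one parent — one path of length 2: r = (1/2)^2 = 1/4).
r to a double first cousin = 1/4 (double first cousins share both grandparent pairs — four paths of length 4: r = 4·(1/2)^4 = 1/4).
r to an offspring = 0.5 (one parent–offspring link: r = (1/2)^1 = 1/2).
Summing one r·B term per recipient: 2·0.25·0.419 + 4·0.25·0.41 + 3·0.5·0.471 = 1.326.
1.326 > 0.94: the indirect benefit exceeds the cost.

Yes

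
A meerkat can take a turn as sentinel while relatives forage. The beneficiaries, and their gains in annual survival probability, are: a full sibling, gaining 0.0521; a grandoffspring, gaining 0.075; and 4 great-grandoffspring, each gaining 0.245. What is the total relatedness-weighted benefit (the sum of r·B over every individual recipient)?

r to a full sibling = 0.5 (full sibs share both parents — two paths of length 2: r = 2·(1/2)^2 = 1/2).
r to a grandoffspring = 0.25 (two parent–offspring links: r = (1/2)^2 = 1/4).
r to a great-grandoffspring = 0.125 (three parent–offspring links: r = (1/2)^3 = 1/8).
Summing one r·B term per recipient: 1·0.5·0.0521 + 1·0.25·0.075 + 4·0.125·0.245 = 0.1673.

0.1673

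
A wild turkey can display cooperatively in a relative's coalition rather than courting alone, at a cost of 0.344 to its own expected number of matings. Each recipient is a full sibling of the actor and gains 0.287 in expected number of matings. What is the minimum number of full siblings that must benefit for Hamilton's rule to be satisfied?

r to a full sibling = 0.5 (full sibs share both parents — two paths of length 2: r = 2·(1/2)^2 = 1/2).
Hamilton's rule: n·r·B > C  ⇒  n > C/(r·B) = 0.344/(0.5·0.287) = 2.397.
The smallest integer exceeding 2.397 is 3.

3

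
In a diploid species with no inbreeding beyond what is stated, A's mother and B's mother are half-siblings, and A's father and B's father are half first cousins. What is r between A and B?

With two independent routes of shared ancestry, r is the sum of the two contributions.
A and B are related in two ways: half first cousins through their mothers (r = 1/16) and half second cousins through their fathers (r = 1/64).
r = 1/16 + 1/64 = 5/64 = 0.078125.

0.078125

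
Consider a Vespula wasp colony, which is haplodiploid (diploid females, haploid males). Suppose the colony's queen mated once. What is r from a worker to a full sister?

Haplodiploid full sisters inherit their father's entire haploid genome identically (contributing 1/2) and on average half of their mother's contribution (1/2 · 1/2 = 1/4); r = 1/2 + 1/4 = 3/4.

0.75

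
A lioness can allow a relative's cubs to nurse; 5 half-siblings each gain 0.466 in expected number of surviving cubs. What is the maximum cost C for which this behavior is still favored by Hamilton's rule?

r to a half-sibling = 0.25 (half-sibs share one parent — one path of length 2: r = (1/2)^2 = 1/4).
Hamilton's rule: n·r·B > C, so the trait is favored while C < n·r·B = 5·0.25·0.466 = 0.5825.

0.5825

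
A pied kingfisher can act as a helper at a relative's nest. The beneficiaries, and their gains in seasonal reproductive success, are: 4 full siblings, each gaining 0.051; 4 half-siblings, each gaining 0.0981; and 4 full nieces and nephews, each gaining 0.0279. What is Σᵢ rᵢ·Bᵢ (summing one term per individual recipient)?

0.228

r to a full sibling = 1/2 (full sibs share both parents — two paths of length 2: r = 2·(1/2)^2 = 1/2).
r to a half-sibling = 1/4 (half-sibs share one parent — one path of length 2: r = (1/2)^2 = 1/4).
r to a full niece or nephew = 1/4 (full aunt/uncle↔niece/nephew: two paths of length 3 through the shared grandparent pair: r = 2·(1/2)^3 = 1/4).
Summing one r·B term per recipient: 4·0.5·0.051 + 4·0.25·0.0981 + 4·0.25·0.0279 = 0.228.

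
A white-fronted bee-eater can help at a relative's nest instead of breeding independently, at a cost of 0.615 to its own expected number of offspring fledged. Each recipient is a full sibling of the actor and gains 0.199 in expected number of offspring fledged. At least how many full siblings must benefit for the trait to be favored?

r to a full sibling = 1/2 (full sibs share both parents — two paths of length 2: r = 2·(1/2)^2 = 1/2).
Hamilton's rule: n·r·B > C  ⇒  n > C/(r·B) = 0.615/(0.5·0.199) = 6.181.
The smallest integer exceeding 6.181 is 7.

7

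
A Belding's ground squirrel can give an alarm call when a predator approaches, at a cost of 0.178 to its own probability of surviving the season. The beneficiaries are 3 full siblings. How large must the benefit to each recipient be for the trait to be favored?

r to a full sibling = 0.5 (full sibs share both parents — two paths of length 2: r = 2·(1/2)^2 = 1/2).
Hamilton's rule with n recipients of equal r: n·r·B > C, so B > C/(n·r) = 0.178/(3·0.5) = 0.1187.

0.1187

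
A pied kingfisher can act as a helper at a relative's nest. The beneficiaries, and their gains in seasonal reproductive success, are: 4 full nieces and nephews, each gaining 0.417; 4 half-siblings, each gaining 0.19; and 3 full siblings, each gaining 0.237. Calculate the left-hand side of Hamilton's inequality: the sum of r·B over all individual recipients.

r to a full niece or nephew = 1/4 (full aunt/uncle↔niece/nephew: two paths of length 3 through the shared grandparent pair: r = 2·(1/2)^3 = 1/4).
r to a half-sibling = 1/4 (half-sibs share one parent — one path of length 2: r = (1/2)^2 = 1/4).
r to a full sibling = 0.5 (full sibs share both parents — two paths of length 2: r = 2·(1/2)^2 = 1/2).
Summing one r·B term per recipient: 4·0.25·0.417 + 4·0.25·0.19 + 3·0.5·0.237 = 0.9625.

0.9625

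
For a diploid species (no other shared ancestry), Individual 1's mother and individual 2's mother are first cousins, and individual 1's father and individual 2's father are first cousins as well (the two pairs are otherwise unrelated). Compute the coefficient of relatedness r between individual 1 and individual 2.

Wright's path rule: contributions from independent ancestry routes add.
Individual 1 and individual 2 are related in two ways: second cousins through their mothers (r = 1/32) and second cousins through their fathers (r = 1/32).
r = 1/32 + 1/32 = 0.0625.

0.0625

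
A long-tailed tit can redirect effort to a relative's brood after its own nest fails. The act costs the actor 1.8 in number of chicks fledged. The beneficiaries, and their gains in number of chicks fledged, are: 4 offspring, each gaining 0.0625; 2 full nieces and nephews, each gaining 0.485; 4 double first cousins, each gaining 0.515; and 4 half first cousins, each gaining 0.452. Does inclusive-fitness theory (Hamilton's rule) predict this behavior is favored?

Hamilton's rule: the trait is favored when the sum of r·B over every recipient exceeds the actor's cost C.
r to an offspring = 1/2 (one parent–offspring link: r = (1/2)^1 = 1/2).
r to a full niece or nephew = 0.25 (full aunt/uncle↔niece/nephew: two paths of length 3 through the shared grandparent pair: r = 2·(1/2)^3 = 1/4).
r to a double first cousin = 1/4 (double first cousins share both grandparent pairs — four paths of length 4: r = 4·(1/2)^4 = 1/4).
r to a half first cousin = 0.0625 (half first cousins share one grandparent — one path of length 4: r = (1/2)^4 = 1/16).
Summing one r·B term per recipient: 4·0.5·0.0625 + 2·0.25·0.485 + 4·0.25·0.515 + 4·0.0625·0.452 = 0.9955.
0.9955 < 1.8: the indirect benefit is less than the cost.

No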